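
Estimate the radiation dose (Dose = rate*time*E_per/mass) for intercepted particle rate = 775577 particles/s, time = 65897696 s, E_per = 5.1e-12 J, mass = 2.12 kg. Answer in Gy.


Total energy deposited = rate * time * E_per
  = 775577 * 65897696 * 5.1e-12 = 260.6546 J
Dose = E_total / mass = 260.6546 / 2.12
Dose = 122.9503 Gy

122.9503 Gy


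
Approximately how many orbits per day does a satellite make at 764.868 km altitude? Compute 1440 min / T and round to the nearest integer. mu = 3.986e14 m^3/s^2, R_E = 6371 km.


r = 7.135868e+06 m
T = 2*pi*sqrt(r^3/mu) = 5999.0355 s = 99.9839 min
revs/day = 1440 / 99.9839 = 14.4023
Rounded: 14 revolutions per day

14 revolutions per day


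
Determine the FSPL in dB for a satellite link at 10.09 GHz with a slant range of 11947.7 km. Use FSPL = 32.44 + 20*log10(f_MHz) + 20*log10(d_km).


f = 10.09 GHz = 10090.0000 MHz
d = 11947.7 km
FSPL = 32.44 + 20*log10(10090.0000) + 20*log10(11947.7)
FSPL = 32.44 + 80.0778 + 81.5457
FSPL = 194.0635 dB

194.0635 dB


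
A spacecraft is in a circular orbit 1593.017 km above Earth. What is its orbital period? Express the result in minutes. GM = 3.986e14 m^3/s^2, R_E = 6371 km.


r = 7964.0170 km = 7.964017e+06 m
T = 2*pi*sqrt(r^3/mu) = 2*pi*sqrt(5.0512229e+20 / 3.986e14)
T = 7073.0950 s = 117.8849 min

117.8849 minutes


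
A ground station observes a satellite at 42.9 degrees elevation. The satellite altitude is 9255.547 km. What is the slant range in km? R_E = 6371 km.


h = 9255.547 km, el = 42.9 deg
d = -R_E*sin(el) + sqrt((R_E*sin(el))^2 + 2*R_E*h + h^2)
d = -6371.0000*sin(0.7487462) + sqrt((6371.0000*0.6807209)^2 + 2*6371.0000*9255.547 + 9255.547^2)
d = 10576.4702 km

10576.4702 km


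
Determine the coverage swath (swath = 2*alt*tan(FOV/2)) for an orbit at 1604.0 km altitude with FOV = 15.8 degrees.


FOV = 15.8 deg = 0.275762 rad
swath = 2 * alt * tan(FOV/2) = 2 * 1604.0 * tan(0.137881)
swath = 2 * 1604.0 * 0.1387615
swath = 445.1468 km

445.1468 km


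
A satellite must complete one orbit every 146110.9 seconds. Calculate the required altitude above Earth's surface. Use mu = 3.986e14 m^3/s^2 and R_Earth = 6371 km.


T = 146110.9 s
r = (mu*T^2/(4*pi^2))^(1/3) = (3.986e14 * 146110.9^2 / (4*pi^2))^(1/3)
r = 5.9958063e+07 m = 59958.0633 km
alt = r - R_E = 59958.0633 - 6371 = 53587.0633 km

53587.0633 km


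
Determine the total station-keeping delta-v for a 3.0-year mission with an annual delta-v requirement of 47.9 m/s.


dV = rate * years = 47.9 * 3.0
dV = 143.7000 m/s

143.7000 m/s


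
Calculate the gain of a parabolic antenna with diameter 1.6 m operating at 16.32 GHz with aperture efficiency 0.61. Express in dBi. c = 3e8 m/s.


lambda = c/f = 3e8 / 1.632e+10 = 0.01838235 m
G = eta*(pi*D/lambda)^2 = 0.61*(pi*1.6/0.01838235)^2
G = 45610.7638 (linear)
G = 10*log10(45610.7638) = 46.5907 dBi

46.5907 dBi


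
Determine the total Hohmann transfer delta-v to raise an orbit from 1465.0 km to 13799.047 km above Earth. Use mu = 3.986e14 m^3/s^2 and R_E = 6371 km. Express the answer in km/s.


r1 = 7836.0000 km = 7.836e+06 m
r2 = 20170.0470 km = 2.0170047e+07 m
dv1 = sqrt(mu/r1)*(sqrt(2*r2/(r1+r2)) - 1) = 1427.6413 m/s
dv2 = sqrt(mu/r2)*(1 - sqrt(2*r1/(r1+r2))) = 1119.9863 m/s
total dv = |dv1| + |dv2| = 1427.6413 + 1119.9863 = 2547.6276 m/s = 2.5476 km/s

2.5476 km/s


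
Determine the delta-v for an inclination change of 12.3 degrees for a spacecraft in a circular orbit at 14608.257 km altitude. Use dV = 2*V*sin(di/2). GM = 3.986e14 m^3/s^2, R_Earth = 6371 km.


r = 20979.2570 km = 2.0979257e+07 m
V = sqrt(mu/r) = 4358.8668 m/s
di = 12.3 deg = 0.2146755 rad
dV = 2*V*sin(di/2) = 2*4358.8668*sin(0.1073377)
dV = 933.9461 m/s = 0.9339461 km/s

0.9339 km/s


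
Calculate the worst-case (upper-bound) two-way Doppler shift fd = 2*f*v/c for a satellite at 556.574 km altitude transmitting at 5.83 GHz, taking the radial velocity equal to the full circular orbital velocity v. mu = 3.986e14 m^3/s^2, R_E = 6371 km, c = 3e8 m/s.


r = 6.927574e+06 m
v = sqrt(mu/r) = 7585.3925 m/s (worst-case radial velocity)
f = 5.83 GHz = 5.83e+09 Hz
fd = 2*f*v/c = 2*5.83e+09*7585.3925/3.0e+08
fd = 294818.9235 Hz

294818.9235 Hz


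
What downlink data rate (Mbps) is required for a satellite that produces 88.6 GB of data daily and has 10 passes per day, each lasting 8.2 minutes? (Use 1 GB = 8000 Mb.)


total contact time = 10 * 8.2 * 60 = 4920.0000 s
data = 88.6 GB = 708800.0000 Mb
rate = 708800.0000 / 4920.0000 = 144.0650 Mbps

144.0650 Mbps


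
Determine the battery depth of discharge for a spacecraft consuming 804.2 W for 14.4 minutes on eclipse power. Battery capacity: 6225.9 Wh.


E_used = P * t / 60 = 804.2 * 14.4 / 60 = 193.0080 Wh
DOD = E_used / E_total * 100 = 193.0080 / 6225.9 * 100
DOD = 3.1001 %

3.1001 %


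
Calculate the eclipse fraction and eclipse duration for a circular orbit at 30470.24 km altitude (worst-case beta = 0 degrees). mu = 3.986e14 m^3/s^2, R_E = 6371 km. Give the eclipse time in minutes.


r = 36841.2400 km
T = 1172.9009 min
Eclipse fraction = arcsin(R_E/r)/pi = arcsin(6371.0000/36841.2400)/pi
= arcsin(0.1729312)/pi = 0.05532383
Eclipse duration = 0.05532383 * 1172.9009 = 64.8894 min

64.8894 minutes


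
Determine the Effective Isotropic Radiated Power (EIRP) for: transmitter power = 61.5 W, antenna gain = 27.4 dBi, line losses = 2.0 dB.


Pt = 61.5 W = 17.8888 dBW
EIRP = Pt_dBW + Gt - losses = 17.8888 + 27.4 - 2.0 = 43.2888 dBW

43.2888 dBW


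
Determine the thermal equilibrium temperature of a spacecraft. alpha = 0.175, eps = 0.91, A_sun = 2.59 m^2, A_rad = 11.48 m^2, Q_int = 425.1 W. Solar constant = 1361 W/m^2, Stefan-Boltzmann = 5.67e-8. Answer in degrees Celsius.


Numerator = alpha*S*A_sun + Q_int = 0.175*1361*2.59 + 425.1 = 1041.9733 W
Denominator = eps*sigma*A_rad = 0.91*5.67e-8*11.48 = 5.9233356e-07 W/K^4
T^4 = 1.7590988e+09 K^4
T = 204.7965 K = -68.3535 C

-68.3535 degrees Celsius


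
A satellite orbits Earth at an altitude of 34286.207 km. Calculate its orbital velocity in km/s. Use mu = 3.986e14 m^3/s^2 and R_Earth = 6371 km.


r = R_E + alt = 6371.0 + 34286.207 = 40657.2070 km = 4.0657207e+07 m
v = sqrt(mu/r) = sqrt(3.986e14 / 4.0657207e+07) = 3131.1212 m/s = 3.1311 km/s

3.1311 km/s


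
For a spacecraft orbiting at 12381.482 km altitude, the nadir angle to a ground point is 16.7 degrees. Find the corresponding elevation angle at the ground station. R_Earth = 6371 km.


r = R_E + alt = 18752.4820 km
Law of sines in the satellite / Earth-center / ground-point triangle:
  sin(nadir)/R_E = sin(90 + el)/r  =>  cos(el) = (r/R_E)*sin(nadir)
cos(el) = (18752.4820 / 6371.0000) * sin(16.7 deg) = 0.8458206
el = arccos(0.8458206) = 32.2400 deg
(Earth-central angle = 90 - nadir - el = 41.0600 deg)

32.2400 degrees


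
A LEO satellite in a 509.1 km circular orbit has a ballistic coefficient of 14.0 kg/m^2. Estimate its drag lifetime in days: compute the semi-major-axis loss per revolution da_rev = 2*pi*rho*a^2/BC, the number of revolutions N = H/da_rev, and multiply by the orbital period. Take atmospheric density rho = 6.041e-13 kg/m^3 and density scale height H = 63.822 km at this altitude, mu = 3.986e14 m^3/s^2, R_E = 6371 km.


a = R_E + alt = 6880.1000 km = 6.8801e+06 m
da_rev = 2*pi*rho*a^2/BC = 2*pi*6.041e-13*(6.8801e+06)^2/14.0 = 12.833649 m per revolution
N = H/da_rev = 63822.0000 m / 12.833649 m = 4973.0204 revolutions
P = 2*pi*sqrt(a^3/mu) = 5679.4116 s
lifetime = N*P = 4973.0204 * 5679.4116 = 2.824383e+07 s = 326.8962 days

326.8962 days


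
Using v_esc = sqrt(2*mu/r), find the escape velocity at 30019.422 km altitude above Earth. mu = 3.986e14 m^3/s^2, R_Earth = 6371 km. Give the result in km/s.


r = 6371.0 + 30019.422 = 36390.4220 km = 3.6390422e+07 m
v_esc = sqrt(2*mu/r) = sqrt(2*3.986e14 / 3.6390422e+07)
v_esc = 4680.4768 m/s = 4.6805 km/s

4.6805 km/s


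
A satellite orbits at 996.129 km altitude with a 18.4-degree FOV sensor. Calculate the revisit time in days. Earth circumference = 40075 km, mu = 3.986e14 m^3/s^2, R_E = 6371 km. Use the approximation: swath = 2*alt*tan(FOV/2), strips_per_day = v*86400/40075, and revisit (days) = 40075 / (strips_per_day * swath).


swath = 2*996.129*tan(0.1605703) = 322.6754 km
v = sqrt(mu/r) = 7355.6238 m/s = 7.3556 km/s
strips/day = v*86400/40075 = 7.3556*86400/40075 = 15.8584
coverage/day = strips * swath = 15.8584 * 322.6754 = 5117.1195 km
revisit = 40075 / 5117.1195 = 7.8316 days

7.8316 days


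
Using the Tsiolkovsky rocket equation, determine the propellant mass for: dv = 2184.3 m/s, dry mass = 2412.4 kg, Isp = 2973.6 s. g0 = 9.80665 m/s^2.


ve = Isp * g0 = 2973.6 * 9.80665 = 29161.054440 m/s
mass ratio = exp(dv/ve) = exp(2184.3/29161.054440) = 1.07778143
m_prop = m_dry * (mr - 1) = 2412.4 * (1.07778143 - 1)
m_prop = 187.6399 kg

187.6399 kg


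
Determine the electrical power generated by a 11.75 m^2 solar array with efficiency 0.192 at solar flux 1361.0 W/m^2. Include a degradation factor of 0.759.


P = area * eta * S * degradation
P = 11.75 * 0.192 * 1361.0 * 0.759
P = 2330.4457 W

2330.4457 W


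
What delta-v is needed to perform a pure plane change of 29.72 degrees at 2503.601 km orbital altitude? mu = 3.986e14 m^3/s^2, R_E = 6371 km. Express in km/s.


r = 8874.6010 km = 8.874601e+06 m
V = sqrt(mu/r) = 6701.8427 m/s
di = 29.72 deg = 0.5187119 rad
dV = 2*V*sin(di/2) = 2*6701.8427*sin(0.2593559)
dV = 3437.4833 m/s = 3.4375 km/s

3.4375 km/s


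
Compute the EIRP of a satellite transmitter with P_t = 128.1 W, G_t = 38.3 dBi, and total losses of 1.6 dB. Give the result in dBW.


Pt = 128.1 W = 21.0755 dBW
EIRP = Pt_dBW + Gt - losses = 21.0755 + 38.3 - 1.6 = 57.7755 dBW

57.7755 dBW


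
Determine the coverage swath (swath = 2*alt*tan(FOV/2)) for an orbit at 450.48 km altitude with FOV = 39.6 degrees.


FOV = 39.6 deg = 0.6911504 rad
swath = 2 * alt * tan(FOV/2) = 2 * 450.48 * tan(0.3455752)
swath = 2 * 450.48 * 0.3600222
swath = 324.3656 km

324.3656 km


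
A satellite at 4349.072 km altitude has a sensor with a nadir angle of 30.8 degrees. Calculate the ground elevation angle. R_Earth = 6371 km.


r = R_E + alt = 10720.0720 km
Law of sines in the satellite / Earth-center / ground-point triangle:
  sin(nadir)/R_E = sin(90 + el)/r  =>  cos(el) = (r/R_E)*sin(nadir)
cos(el) = (10720.0720 / 6371.0000) * sin(30.8 deg) = 0.8615816
el = arccos(0.8615816) = 30.5054 deg
(Earth-central angle = 90 - nadir - el = 28.6946 deg)

30.5054 degrees


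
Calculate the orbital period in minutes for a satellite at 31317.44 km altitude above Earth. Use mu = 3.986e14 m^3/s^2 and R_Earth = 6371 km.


r = 37688.4400 km = 3.768844e+07 m
T = 2*pi*sqrt(r^3/mu) = 2*pi*sqrt(5.3533358e+22 / 3.986e14)
T = 72815.4375 s = 1213.5906 min

1213.5906 minutes


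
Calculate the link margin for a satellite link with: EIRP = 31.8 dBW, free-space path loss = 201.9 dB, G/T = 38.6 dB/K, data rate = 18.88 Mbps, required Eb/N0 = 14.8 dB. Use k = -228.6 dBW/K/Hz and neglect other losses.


C/N0 = EIRP - FSPL + G/T - k = 31.8 - 201.9 + 38.6 - (-228.6)
C/N0 = 97.1000 dB-Hz
R_b = 18.88 Mbps = 1.888e+07 bps -> 10*log10(R_b) = 72.7600 dB-Hz
Eb/N0 = C/N0 - 10*log10(R_b) = 97.1000 - 72.7600 = 24.3400 dB
Margin = Eb/N0 - Eb/N0_req = 24.3400 - 14.8 = 9.5400 dB (link closes)

9.5400 dB


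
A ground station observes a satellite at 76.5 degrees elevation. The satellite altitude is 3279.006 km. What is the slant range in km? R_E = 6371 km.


h = 3279.006 km, el = 76.5 deg
d = -R_E*sin(el) + sqrt((R_E*sin(el))^2 + 2*R_E*h + h^2)
d = -6371.0000*sin(1.3352) + sqrt((6371.0000*0.9723699)^2 + 2*6371.0000*3279.006 + 3279.006^2)
d = 3339.7369 km

3339.7369 km


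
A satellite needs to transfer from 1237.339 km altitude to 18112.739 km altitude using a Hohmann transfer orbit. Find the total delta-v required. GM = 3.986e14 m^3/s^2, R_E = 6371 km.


r1 = 7608.3390 km = 7.608339e+06 m
r2 = 24483.7390 km = 2.4483739e+07 m
dv1 = sqrt(mu/r1)*(sqrt(2*r2/(r1+r2)) - 1) = 1702.7614 m/s
dv2 = sqrt(mu/r2)*(1 - sqrt(2*r1/(r1+r2))) = 1256.4976 m/s
total dv = |dv1| + |dv2| = 1702.7614 + 1256.4976 = 2959.2591 m/s = 2.9593 km/s

2.9593 km/s


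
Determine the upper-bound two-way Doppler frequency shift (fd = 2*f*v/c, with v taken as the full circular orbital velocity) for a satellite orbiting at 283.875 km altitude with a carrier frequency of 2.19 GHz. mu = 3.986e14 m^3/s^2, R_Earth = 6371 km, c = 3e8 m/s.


r = 6.654875e+06 m
v = sqrt(mu/r) = 7739.2468 m/s (worst-case radial velocity)
f = 2.19 GHz = 2.19e+09 Hz
fd = 2*f*v/c = 2*2.19e+09*7739.2468/3.0e+08
fd = 112993.0032 Hz

112993.0032 Hz


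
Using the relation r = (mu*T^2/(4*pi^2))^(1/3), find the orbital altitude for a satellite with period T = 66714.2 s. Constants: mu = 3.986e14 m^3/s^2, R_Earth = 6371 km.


T = 66714.2 s
r = (mu*T^2/(4*pi^2))^(1/3) = (3.986e14 * 66714.2^2 / (4*pi^2))^(1/3)
r = 3.5552601e+07 m = 35552.6006 km
alt = r - R_E = 35552.6006 - 6371 = 29181.6006 km

29181.6006 km


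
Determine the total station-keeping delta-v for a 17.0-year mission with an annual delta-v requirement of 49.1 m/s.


dV = rate * years = 49.1 * 17.0
dV = 834.7000 m/s

834.7000 m/s


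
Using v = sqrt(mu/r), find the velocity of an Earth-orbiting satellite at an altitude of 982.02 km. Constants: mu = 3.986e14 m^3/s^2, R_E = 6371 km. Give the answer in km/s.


r = R_E + alt = 6371.0 + 982.02 = 7353.0200 km = 7.35302e+06 m
v = sqrt(mu/r) = sqrt(3.986e14 / 7.35302e+06) = 7362.6774 m/s = 7.3627 km/s

7.3627 km/s


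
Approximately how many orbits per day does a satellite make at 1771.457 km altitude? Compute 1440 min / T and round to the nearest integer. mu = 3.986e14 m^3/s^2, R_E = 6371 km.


r = 8.142457e+06 m
T = 2*pi*sqrt(r^3/mu) = 7312.1389 s = 121.8690 min
revs/day = 1440 / 121.8690 = 11.8160
Rounded: 12 revolutions per day

12 revolutions per day


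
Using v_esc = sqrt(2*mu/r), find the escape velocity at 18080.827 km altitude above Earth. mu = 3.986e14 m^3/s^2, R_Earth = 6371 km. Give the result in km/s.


r = 6371.0 + 18080.827 = 24451.8270 km = 2.4451827e+07 m
v_esc = sqrt(2*mu/r) = sqrt(2*3.986e14 / 2.4451827e+07)
v_esc = 5709.8932 m/s = 5.7099 km/s

5.7099 km/s


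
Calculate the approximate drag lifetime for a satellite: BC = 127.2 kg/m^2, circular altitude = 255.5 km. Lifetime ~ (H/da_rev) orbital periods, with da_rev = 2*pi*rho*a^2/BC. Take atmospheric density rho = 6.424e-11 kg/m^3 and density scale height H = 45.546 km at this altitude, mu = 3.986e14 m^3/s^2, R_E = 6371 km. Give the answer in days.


a = R_E + alt = 6626.5000 km = 6.6265e+06 m
da_rev = 2*pi*rho*a^2/BC = 2*pi*6.424e-11*(6.6265e+06)^2/127.2 = 139.337076 m per revolution
N = H/da_rev = 45546.0000 m / 139.337076 m = 326.8764 revolutions
P = 2*pi*sqrt(a^3/mu) = 5368.3092 s
lifetime = N*P = 326.8764 * 5368.3092 = 1.7547735e+06 s = 20.3099 days

20.3099 days


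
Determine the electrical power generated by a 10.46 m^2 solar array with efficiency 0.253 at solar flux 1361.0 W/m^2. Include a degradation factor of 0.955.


P = area * eta * S * degradation
P = 10.46 * 0.253 * 1361.0 * 0.955
P = 3439.6456 W

3439.6456 W


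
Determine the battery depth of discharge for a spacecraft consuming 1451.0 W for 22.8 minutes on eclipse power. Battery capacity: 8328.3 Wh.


E_used = P * t / 60 = 1451.0 * 22.8 / 60 = 551.3800 Wh
DOD = E_used / E_total * 100 = 551.3800 / 8328.3 * 100
DOD = 6.6206 %

6.6206 %


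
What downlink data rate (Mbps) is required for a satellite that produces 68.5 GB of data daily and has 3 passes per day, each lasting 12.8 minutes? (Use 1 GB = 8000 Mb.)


total contact time = 3 * 12.8 * 60 = 2304.0000 s
data = 68.5 GB = 548000.0000 Mb
rate = 548000.0000 / 2304.0000 = 237.8472 Mbps

237.8472 Mbps


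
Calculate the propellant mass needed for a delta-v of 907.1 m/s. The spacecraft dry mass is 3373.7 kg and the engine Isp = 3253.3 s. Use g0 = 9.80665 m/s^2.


ve = Isp * g0 = 3253.3 * 9.80665 = 31903.974445 m/s
mass ratio = exp(dv/ve) = exp(907.1/31903.974445) = 1.02884025
m_prop = m_dry * (mr - 1) = 3373.7 * (1.02884025 - 1)
m_prop = 97.2983 kg

97.2983 kg


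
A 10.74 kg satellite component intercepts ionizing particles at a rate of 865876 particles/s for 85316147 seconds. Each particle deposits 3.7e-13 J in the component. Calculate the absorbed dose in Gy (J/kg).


Total energy deposited = rate * time * E_per
  = 865876 * 85316147 * 3.7e-13 = 27.3331 J
Dose = E_total / mass = 27.3331 / 10.74
Dose = 2.5450 Gy

2.5450 Gy


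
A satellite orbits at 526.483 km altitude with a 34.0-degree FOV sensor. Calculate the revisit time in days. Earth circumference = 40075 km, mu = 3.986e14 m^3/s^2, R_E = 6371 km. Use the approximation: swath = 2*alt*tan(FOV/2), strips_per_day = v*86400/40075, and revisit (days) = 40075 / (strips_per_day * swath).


swath = 2*526.483*tan(0.296706) = 321.9240 km
v = sqrt(mu/r) = 7601.9206 m/s = 7.6019 km/s
strips/day = v*86400/40075 = 7.6019*86400/40075 = 16.3894
coverage/day = strips * swath = 16.3894 * 321.9240 = 5276.1473 km
revisit = 40075 / 5276.1473 = 7.5955 days

7.5955 days


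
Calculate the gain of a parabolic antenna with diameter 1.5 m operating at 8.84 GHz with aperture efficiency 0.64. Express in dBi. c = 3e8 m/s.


lambda = c/f = 3e8 / 8.84e+09 = 0.03393665 m
G = eta*(pi*D/lambda)^2 = 0.64*(pi*1.5/0.03393665)^2
G = 12340.2585 (linear)
G = 10*log10(12340.2585) = 40.9132 dBi

40.9132 dBi


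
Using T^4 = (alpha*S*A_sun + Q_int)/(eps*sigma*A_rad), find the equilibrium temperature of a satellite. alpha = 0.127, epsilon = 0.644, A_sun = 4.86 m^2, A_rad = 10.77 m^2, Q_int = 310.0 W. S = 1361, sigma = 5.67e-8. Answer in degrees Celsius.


Numerator = alpha*S*A_sun + Q_int = 0.127*1361*4.86 + 310.0 = 1150.0364 W
Denominator = eps*sigma*A_rad = 0.644*5.67e-8*10.77 = 3.932644e-07 W/K^4
T^4 = 2.9243339e+09 K^4
T = 232.5449 K = -40.6051 C

-40.6051 degrees Celsius


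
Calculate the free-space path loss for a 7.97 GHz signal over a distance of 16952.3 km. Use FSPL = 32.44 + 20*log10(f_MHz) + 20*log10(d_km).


f = 7.97 GHz = 7970.0000 MHz
d = 16952.3 km
FSPL = 32.44 + 20*log10(7970.0000) + 20*log10(16952.3)
FSPL = 32.44 + 78.0292 + 84.5846
FSPL = 195.0537 dB

195.0537 dB


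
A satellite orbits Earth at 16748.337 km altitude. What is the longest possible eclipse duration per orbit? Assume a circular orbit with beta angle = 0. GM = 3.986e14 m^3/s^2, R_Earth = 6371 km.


r = 23119.3370 km
T = 583.0731 min
Eclipse fraction = arcsin(R_E/r)/pi = arcsin(6371.0000/23119.3370)/pi
= arcsin(0.2755702)/pi = 0.08886665
Eclipse duration = 0.08886665 * 583.0731 = 51.8158 min

51.8158 minutes


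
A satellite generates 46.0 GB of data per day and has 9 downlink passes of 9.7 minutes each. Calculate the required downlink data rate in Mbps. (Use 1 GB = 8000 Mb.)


total contact time = 9 * 9.7 * 60 = 5238.0000 s
data = 46.0 GB = 368000.0000 Mb
rate = 368000.0000 / 5238.0000 = 70.2558 Mbps

70.2558 Mbps


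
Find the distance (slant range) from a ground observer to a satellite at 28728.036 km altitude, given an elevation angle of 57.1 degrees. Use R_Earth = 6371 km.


h = 28728.036 km, el = 57.1 deg
d = -R_E*sin(el) + sqrt((R_E*sin(el))^2 + 2*R_E*h + h^2)
d = -6371.0000*sin(0.996583) + sqrt((6371.0000*0.8396199)^2 + 2*6371.0000*28728.036 + 28728.036^2)
d = 29578.8053 km

29578.8053 km


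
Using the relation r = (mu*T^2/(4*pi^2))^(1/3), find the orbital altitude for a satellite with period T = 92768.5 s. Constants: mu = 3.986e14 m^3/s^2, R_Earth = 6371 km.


T = 92768.5 s
r = (mu*T^2/(4*pi^2))^(1/3) = (3.986e14 * 92768.5^2 / (4*pi^2))^(1/3)
r = 4.4292094e+07 m = 44292.0936 km
alt = r - R_E = 44292.0936 - 6371 = 37921.0936 km

37921.0936 km


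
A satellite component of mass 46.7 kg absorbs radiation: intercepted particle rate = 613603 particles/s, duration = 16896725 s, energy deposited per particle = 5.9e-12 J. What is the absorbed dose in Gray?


Total energy deposited = rate * time * E_per
  = 613603 * 16896725 * 5.9e-12 = 61.1705 J
Dose = E_total / mass = 61.1705 / 46.7
Dose = 1.3099 Gy

1.3099 Gy


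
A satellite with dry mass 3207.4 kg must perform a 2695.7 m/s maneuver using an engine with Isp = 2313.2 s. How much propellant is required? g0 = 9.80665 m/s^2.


ve = Isp * g0 = 2313.2 * 9.80665 = 22684.742780 m/s
mass ratio = exp(dv/ve) = exp(2695.7/22684.742780) = 1.12618203
m_prop = m_dry * (mr - 1) = 3207.4 * (1.12618203 - 1)
m_prop = 404.7162 kg

404.7162 kg


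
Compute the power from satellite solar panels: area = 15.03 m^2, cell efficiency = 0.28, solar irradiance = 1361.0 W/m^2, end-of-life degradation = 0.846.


P = area * eta * S * degradation
P = 15.03 * 0.28 * 1361.0 * 0.846
P = 4845.5770 W

4845.5770 W


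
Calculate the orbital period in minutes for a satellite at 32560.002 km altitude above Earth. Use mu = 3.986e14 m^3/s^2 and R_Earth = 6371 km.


r = 38931.0020 km = 3.8931002e+07 m
T = 2*pi*sqrt(r^3/mu) = 2*pi*sqrt(5.9004719e+22 / 3.986e14)
T = 76445.9696 s = 1274.0995 min

1274.0995 minutes


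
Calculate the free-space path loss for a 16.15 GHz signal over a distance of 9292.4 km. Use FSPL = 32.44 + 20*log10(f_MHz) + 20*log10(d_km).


f = 16.15 GHz = 16150.0000 MHz
d = 9292.4 km
FSPL = 32.44 + 20*log10(16150.0000) + 20*log10(9292.4)
FSPL = 32.44 + 84.1635 + 79.3626
FSPL = 195.9660 dB

195.9660 dB


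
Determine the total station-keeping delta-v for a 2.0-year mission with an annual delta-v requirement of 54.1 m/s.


dV = rate * years = 54.1 * 2.0
dV = 108.2000 m/s

108.2000 m/s


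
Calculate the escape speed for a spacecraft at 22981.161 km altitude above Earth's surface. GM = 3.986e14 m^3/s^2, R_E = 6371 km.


r = 6371.0 + 22981.161 = 29352.1610 km = 2.9352161e+07 m
v_esc = sqrt(2*mu/r) = sqrt(2*3.986e14 / 2.9352161e+07)
v_esc = 5211.5103 m/s = 5.2115 km/s

5.2115 km/s


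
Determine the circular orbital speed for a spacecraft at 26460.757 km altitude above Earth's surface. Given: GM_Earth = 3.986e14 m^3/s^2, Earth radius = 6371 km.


r = R_E + alt = 6371.0 + 26460.757 = 32831.7570 km = 3.2831757e+07 m
v = sqrt(mu/r) = sqrt(3.986e14 / 3.2831757e+07) = 3484.3485 m/s = 3.4843 km/s

3.4843 km/s


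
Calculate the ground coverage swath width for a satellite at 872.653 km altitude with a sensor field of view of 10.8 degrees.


FOV = 10.8 deg = 0.1884956 rad
swath = 2 * alt * tan(FOV/2) = 2 * 872.653 * tan(0.09424778)
swath = 2 * 872.653 * 0.09452783
swath = 164.9800 km

164.9800 km


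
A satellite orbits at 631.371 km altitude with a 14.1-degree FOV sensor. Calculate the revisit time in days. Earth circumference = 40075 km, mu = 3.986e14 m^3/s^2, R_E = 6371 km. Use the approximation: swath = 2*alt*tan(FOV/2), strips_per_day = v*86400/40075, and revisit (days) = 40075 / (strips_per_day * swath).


swath = 2*631.371*tan(0.1230457) = 156.1639 km
v = sqrt(mu/r) = 7544.7715 m/s = 7.5448 km/s
strips/day = v*86400/40075 = 7.5448*86400/40075 = 16.2662
coverage/day = strips * swath = 16.2662 * 156.1639 = 2540.1944 km
revisit = 40075 / 2540.1944 = 15.7764 days

15.7764 days


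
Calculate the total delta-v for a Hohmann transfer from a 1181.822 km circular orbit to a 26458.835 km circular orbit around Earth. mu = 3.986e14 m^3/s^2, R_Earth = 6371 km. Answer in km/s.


r1 = 7552.8220 km = 7.552822e+06 m
r2 = 32829.8350 km = 3.2829835e+07 m
dv1 = sqrt(mu/r1)*(sqrt(2*r2/(r1+r2)) - 1) = 1998.6654 m/s
dv2 = sqrt(mu/r2)*(1 - sqrt(2*r1/(r1+r2))) = 1353.3375 m/s
total dv = |dv1| + |dv2| = 1998.6654 + 1353.3375 = 3352.0029 m/s = 3.3520 km/s

3.3520 km/s


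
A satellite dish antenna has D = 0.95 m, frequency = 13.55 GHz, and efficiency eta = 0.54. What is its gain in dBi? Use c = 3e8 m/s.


lambda = c/f = 3e8 / 1.355e+10 = 0.02214022 m
G = eta*(pi*D/lambda)^2 = 0.54*(pi*0.95/0.02214022)^2
G = 9812.4351 (linear)
G = 10*log10(9812.4351) = 39.9178 dBi

39.9178 dBi


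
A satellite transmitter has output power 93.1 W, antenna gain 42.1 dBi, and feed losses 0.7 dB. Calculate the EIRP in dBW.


Pt = 93.1 W = 19.6895 dBW
EIRP = Pt_dBW + Gt - losses = 19.6895 + 42.1 - 0.7 = 61.0895 dBW

61.0895 dBW


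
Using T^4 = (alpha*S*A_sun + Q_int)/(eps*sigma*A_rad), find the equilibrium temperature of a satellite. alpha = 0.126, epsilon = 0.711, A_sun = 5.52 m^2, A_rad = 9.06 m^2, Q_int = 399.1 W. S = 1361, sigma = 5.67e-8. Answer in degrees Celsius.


Numerator = alpha*S*A_sun + Q_int = 0.126*1361*5.52 + 399.1 = 1345.7027 W
Denominator = eps*sigma*A_rad = 0.711*5.67e-8*9.06 = 3.6524212e-07 W/K^4
T^4 = 3.6844127e+09 K^4
T = 246.3724 K = -26.7776 C

-26.7776 degrees Celsius


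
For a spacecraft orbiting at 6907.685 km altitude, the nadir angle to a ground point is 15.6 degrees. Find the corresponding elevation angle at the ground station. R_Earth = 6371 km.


r = R_E + alt = 13278.6850 km
Law of sines in the satellite / Earth-center / ground-point triangle:
  sin(nadir)/R_E = sin(90 + el)/r  =>  cos(el) = (r/R_E)*sin(nadir)
cos(el) = (13278.6850 / 6371.0000) * sin(15.6 deg) = 0.5604931
el = arccos(0.5604931) = 55.9101 deg
(Earth-central angle = 90 - nadir - el = 18.4899 deg)

55.9101 degrees


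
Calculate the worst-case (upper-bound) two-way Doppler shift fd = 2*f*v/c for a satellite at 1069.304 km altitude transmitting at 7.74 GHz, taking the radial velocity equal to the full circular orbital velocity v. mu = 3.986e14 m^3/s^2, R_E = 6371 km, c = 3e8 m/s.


r = 7.440304e+06 m
v = sqrt(mu/r) = 7319.3633 m/s (worst-case radial velocity)
f = 7.74 GHz = 7.74e+09 Hz
fd = 2*f*v/c = 2*7.74e+09*7319.3633/3.0e+08
fd = 377679.1487 Hz

377679.1487 Hz


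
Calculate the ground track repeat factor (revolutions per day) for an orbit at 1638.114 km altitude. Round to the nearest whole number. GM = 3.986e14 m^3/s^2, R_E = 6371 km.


r = 8.009114e+06 m
T = 2*pi*sqrt(r^3/mu) = 7133.2580 s = 118.8876 min
revs/day = 1440 / 118.8876 = 12.1123
Rounded: 12 revolutions per day

12 revolutions per day


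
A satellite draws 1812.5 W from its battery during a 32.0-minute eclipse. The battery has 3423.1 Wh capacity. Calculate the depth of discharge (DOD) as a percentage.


E_used = P * t / 60 = 1812.5 * 32.0 / 60 = 966.6667 Wh
DOD = E_used / E_total * 100 = 966.6667 / 3423.1 * 100
DOD = 28.2395 %

28.2395 %


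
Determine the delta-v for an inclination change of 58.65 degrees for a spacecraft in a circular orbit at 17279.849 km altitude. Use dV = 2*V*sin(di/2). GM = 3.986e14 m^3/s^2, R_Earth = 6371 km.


r = 23650.8490 km = 2.3650849e+07 m
V = sqrt(mu/r) = 4105.3036 m/s
di = 58.65 deg = 1.0236 rad
dV = 2*V*sin(di/2) = 2*4105.3036*sin(0.5118178)
dV = 4021.2509 m/s = 4.0213 km/s

4.0213 km/s


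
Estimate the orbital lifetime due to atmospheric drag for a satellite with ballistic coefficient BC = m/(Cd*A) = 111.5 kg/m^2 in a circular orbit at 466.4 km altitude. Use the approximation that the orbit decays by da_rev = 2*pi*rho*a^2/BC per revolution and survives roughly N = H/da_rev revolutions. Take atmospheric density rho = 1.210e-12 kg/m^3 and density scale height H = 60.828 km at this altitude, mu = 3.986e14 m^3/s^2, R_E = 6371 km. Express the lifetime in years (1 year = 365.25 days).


a = R_E + alt = 6837.4000 km = 6.8374e+06 m
da_rev = 2*pi*rho*a^2/BC = 2*pi*1.210e-12*(6.8374e+06)^2/111.5 = 3.187663 m per revolution
N = H/da_rev = 60828.0000 m / 3.187663 m = 19082.3207 revolutions
P = 2*pi*sqrt(a^3/mu) = 5626.6215 s
lifetime = N*P = 19082.3207 * 5626.6215 = 1.07369e+08 s = 1242.6967 days
years = 1242.6967 / 365.25 = 3.4023 years

3.4023 years


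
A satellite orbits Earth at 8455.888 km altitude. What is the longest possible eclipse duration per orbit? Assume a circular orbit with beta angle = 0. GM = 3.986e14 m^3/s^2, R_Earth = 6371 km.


r = 14826.8880 km
T = 299.4574 min
Eclipse fraction = arcsin(R_E/r)/pi = arcsin(6371.0000/14826.8880)/pi
= arcsin(0.4296923)/pi = 0.141378
Eclipse duration = 0.141378 * 299.4574 = 42.3367 min

42.3367 minutes


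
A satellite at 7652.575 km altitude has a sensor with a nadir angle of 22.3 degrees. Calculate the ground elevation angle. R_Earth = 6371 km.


r = R_E + alt = 14023.5750 km
Law of sines in the satellite / Earth-center / ground-point triangle:
  sin(nadir)/R_E = sin(90 + el)/r  =>  cos(el) = (r/R_E)*sin(nadir)
cos(el) = (14023.5750 / 6371.0000) * sin(22.3 deg) = 0.8352428
el = arccos(0.8352428) = 33.3589 deg
(Earth-central angle = 90 - nadir - el = 34.3411 deg)

33.3589 degrees


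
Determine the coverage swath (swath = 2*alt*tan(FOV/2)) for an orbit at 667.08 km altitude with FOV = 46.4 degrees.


FOV = 46.4 deg = 0.8098328 rad
swath = 2 * alt * tan(FOV/2) = 2 * 667.08 * tan(0.4049164)
swath = 2 * 667.08 * 0.4286005
swath = 571.8217 km

571.8217 km


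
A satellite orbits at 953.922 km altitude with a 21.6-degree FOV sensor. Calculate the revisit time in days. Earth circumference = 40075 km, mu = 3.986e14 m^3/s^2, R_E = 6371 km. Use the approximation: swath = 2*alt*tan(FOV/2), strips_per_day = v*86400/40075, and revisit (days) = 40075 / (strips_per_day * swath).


swath = 2*953.922*tan(0.1884956) = 363.9407 km
v = sqrt(mu/r) = 7376.7853 m/s = 7.3768 km/s
strips/day = v*86400/40075 = 7.3768*86400/40075 = 15.9040
coverage/day = strips * swath = 15.9040 * 363.9407 = 5788.1262 km
revisit = 40075 / 5788.1262 = 6.9237 days

6.9237 days


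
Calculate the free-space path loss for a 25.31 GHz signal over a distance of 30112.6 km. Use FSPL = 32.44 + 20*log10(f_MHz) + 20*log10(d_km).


f = 25.31 GHz = 25310.0000 MHz
d = 30112.6 km
FSPL = 32.44 + 20*log10(25310.0000) + 20*log10(30112.6)
FSPL = 32.44 + 88.0658 + 89.5750
FSPL = 210.0808 dB

210.0808 dB


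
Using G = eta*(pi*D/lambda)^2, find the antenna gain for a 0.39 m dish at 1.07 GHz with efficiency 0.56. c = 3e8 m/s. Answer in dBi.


lambda = c/f = 3e8 / 1.07e+09 = 0.2803738 m
G = eta*(pi*D/lambda)^2 = 0.56*(pi*0.39/0.2803738)^2
G = 10.6940 (linear)
G = 10*log10(10.6940) = 10.2914 dBi

10.2914 dBi


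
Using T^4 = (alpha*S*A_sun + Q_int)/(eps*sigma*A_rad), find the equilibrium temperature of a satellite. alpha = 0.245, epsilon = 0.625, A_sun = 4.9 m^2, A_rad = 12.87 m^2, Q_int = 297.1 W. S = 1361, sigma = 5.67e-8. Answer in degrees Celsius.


Numerator = alpha*S*A_sun + Q_int = 0.245*1361*4.9 + 297.1 = 1930.9805 W
Denominator = eps*sigma*A_rad = 0.625*5.67e-8*12.87 = 4.5608062e-07 W/K^4
T^4 = 4.2338578e+09 K^4
T = 255.0845 K = -18.0655 C

-18.0655 degrees Celsius


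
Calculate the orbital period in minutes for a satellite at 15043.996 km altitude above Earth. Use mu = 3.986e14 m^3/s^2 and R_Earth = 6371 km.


r = 21414.9960 km = 2.1414996e+07 m
T = 2*pi*sqrt(r^3/mu) = 2*pi*sqrt(9.8209611e+21 / 3.986e14)
T = 31188.0497 s = 519.8008 min

519.8008 minutes


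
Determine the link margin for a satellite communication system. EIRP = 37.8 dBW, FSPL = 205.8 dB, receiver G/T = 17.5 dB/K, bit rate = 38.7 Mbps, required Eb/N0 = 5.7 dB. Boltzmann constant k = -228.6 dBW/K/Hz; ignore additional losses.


C/N0 = EIRP - FSPL + G/T - k = 37.8 - 205.8 + 17.5 - (-228.6)
C/N0 = 78.1000 dB-Hz
R_b = 38.7 Mbps = 3.87e+07 bps -> 10*log10(R_b) = 75.8771 dB-Hz
Eb/N0 = C/N0 - 10*log10(R_b) = 78.1000 - 75.8771 = 2.2229 dB
Margin = Eb/N0 - Eb/N0_req = 2.2229 - 5.7 = -3.4771 dB (negative margin: link does not close)

-3.4771 dB


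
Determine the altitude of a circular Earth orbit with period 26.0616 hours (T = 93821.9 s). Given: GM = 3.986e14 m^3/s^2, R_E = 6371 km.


T = 93821.9 s
r = (mu*T^2/(4*pi^2))^(1/3) = (3.986e14 * 93821.9^2 / (4*pi^2))^(1/3)
r = 4.4626758e+07 m = 44626.7577 km
alt = r - R_E = 44626.7577 - 6371 = 38255.7577 km

38255.7577 km


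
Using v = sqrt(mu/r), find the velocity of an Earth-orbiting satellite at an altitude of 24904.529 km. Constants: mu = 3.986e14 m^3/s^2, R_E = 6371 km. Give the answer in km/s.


r = R_E + alt = 6371.0 + 24904.529 = 31275.5290 km = 3.1275529e+07 m
v = sqrt(mu/r) = sqrt(3.986e14 / 3.1275529e+07) = 3569.9844 m/s = 3.5700 km/s

3.5700 km/s


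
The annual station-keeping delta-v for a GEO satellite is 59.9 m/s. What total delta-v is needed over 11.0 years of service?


dV = rate * years = 59.9 * 11.0
dV = 658.9000 m/s

658.9000 m/s


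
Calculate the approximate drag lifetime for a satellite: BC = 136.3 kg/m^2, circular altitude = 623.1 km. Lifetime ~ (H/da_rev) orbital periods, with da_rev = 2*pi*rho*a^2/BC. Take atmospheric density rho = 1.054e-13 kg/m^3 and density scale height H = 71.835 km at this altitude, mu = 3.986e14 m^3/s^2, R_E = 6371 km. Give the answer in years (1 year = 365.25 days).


a = R_E + alt = 6994.1000 km = 6.9941e+06 m
da_rev = 2*pi*rho*a^2/BC = 2*pi*1.054e-13*(6.9941e+06)^2/136.3 = 0.237677625 m per revolution
N = H/da_rev = 71835.0000 m / 0.237677625 m = 302237.1169 revolutions
P = 2*pi*sqrt(a^3/mu) = 5821.1525 s
lifetime = N*P = 302237.1169 * 5821.1525 = 1.7593684e+09 s = 20363.0596 days
years = 20363.0596 / 365.25 = 55.7510 years

55.7510 years


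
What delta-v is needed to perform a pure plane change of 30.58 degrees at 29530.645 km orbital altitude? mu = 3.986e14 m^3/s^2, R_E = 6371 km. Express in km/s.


r = 35901.6450 km = 3.5901645e+07 m
V = sqrt(mu/r) = 3332.0497 m/s
di = 30.58 deg = 0.5337217 rad
dV = 2*V*sin(di/2) = 2*3332.0497*sin(0.2668608)
dV = 1757.3543 m/s = 1.7574 km/s

1.7574 km/s


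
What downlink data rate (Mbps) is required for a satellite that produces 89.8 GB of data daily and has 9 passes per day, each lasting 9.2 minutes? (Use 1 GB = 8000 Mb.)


total contact time = 9 * 9.2 * 60 = 4968.0000 s
data = 89.8 GB = 718400.0000 Mb
rate = 718400.0000 / 4968.0000 = 144.6055 Mbps

144.6055 Mbps


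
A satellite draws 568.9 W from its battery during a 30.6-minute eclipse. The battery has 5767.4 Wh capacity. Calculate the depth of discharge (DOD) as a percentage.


E_used = P * t / 60 = 568.9 * 30.6 / 60 = 290.1390 Wh
DOD = E_used / E_total * 100 = 290.1390 / 5767.4 * 100
DOD = 5.0307 %

5.0307 %


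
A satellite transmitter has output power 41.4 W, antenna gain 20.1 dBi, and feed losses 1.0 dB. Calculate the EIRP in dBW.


Pt = 41.4 W = 16.1700 dBW
EIRP = Pt_dBW + Gt - losses = 16.1700 + 20.1 - 1.0 = 35.2700 dBW

35.2700 dBW


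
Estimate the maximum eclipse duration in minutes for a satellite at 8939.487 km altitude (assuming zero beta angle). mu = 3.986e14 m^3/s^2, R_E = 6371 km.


r = 15310.4870 km
T = 314.2270 min
Eclipse fraction = arcsin(R_E/r)/pi = arcsin(6371.0000/15310.4870)/pi
= arcsin(0.41612)/pi = 0.1366104
Eclipse duration = 0.1366104 * 314.2270 = 42.9267 min

42.9267 minutes


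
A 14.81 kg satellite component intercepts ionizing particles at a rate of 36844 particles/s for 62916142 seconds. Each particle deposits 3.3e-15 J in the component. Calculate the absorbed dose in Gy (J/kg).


Total energy deposited = rate * time * E_per
  = 36844 * 62916142 * 3.3e-15 = 0.007649672 J
Dose = E_total / mass = 0.007649672 / 14.81
Dose = 5.1652071e-04 Gy

5.1652e-04 Gy


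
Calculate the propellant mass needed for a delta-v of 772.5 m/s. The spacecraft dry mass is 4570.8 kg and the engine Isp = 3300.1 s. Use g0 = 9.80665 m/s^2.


ve = Isp * g0 = 3300.1 * 9.80665 = 32362.925665 m/s
mass ratio = exp(dv/ve) = exp(772.5/32362.925665) = 1.02415707
m_prop = m_dry * (mr - 1) = 4570.8 * (1.02415707 - 1)
m_prop = 110.4171 kg

110.4171 kg


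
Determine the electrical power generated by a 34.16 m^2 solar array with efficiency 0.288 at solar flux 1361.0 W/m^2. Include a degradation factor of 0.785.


P = area * eta * S * degradation
P = 34.16 * 0.288 * 1361.0 * 0.785
P = 10510.8571 W

10510.8571 W


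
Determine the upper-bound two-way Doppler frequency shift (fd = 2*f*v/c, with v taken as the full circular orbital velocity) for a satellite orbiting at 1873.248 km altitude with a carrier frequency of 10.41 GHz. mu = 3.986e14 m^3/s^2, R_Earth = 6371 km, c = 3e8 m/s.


r = 8.244248e+06 m
v = sqrt(mu/r) = 6953.3345 m/s (worst-case radial velocity)
f = 10.41 GHz = 1.041e+10 Hz
fd = 2*f*v/c = 2*1.041e+10*6953.3345/3.0e+08
fd = 482561.4156 Hz

482561.4156 Hz


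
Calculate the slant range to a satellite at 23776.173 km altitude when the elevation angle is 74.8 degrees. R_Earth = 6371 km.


h = 23776.173 km, el = 74.8 deg
d = -R_E*sin(el) + sqrt((R_E*sin(el))^2 + 2*R_E*h + h^2)
d = -6371.0000*sin(1.3055) + sqrt((6371.0000*0.9650165)^2 + 2*6371.0000*23776.173 + 23776.173^2)
d = 23952.7400 km

23952.7400 km


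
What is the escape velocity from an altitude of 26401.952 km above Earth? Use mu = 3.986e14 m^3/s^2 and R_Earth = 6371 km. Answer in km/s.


r = 6371.0 + 26401.952 = 32772.9520 km = 3.2772952e+07 m
v_esc = sqrt(2*mu/r) = sqrt(2*3.986e14 / 3.2772952e+07)
v_esc = 4932.0318 m/s = 4.9320 km/s

4.9320 km/s


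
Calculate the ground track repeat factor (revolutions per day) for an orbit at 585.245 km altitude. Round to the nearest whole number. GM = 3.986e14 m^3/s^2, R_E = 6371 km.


r = 6.956245e+06 m
T = 2*pi*sqrt(r^3/mu) = 5773.9567 s = 96.2326 min
revs/day = 1440 / 96.2326 = 14.9637
Rounded: 15 revolutions per day

15 revolutions per day


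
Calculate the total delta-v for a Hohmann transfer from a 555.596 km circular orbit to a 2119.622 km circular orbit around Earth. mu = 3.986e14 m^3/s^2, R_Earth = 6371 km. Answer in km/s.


r1 = 6926.5960 km = 6.926596e+06 m
r2 = 8490.6220 km = 8.490622e+06 m
dv1 = sqrt(mu/r1)*(sqrt(2*r2/(r1+r2)) - 1) = 375.4906 m/s
dv2 = sqrt(mu/r2)*(1 - sqrt(2*r1/(r1+r2))) = 356.8335 m/s
total dv = |dv1| + |dv2| = 375.4906 + 356.8335 = 732.3241 m/s = 0.7323241 km/s

0.7323 km/s


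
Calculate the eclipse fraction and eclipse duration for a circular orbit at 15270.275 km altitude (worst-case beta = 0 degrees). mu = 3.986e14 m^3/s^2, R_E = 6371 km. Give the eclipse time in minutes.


r = 21641.2750 km
T = 528.0612 min
Eclipse fraction = arcsin(R_E/r)/pi = arcsin(6371.0000/21641.2750)/pi
= arcsin(0.2943912)/pi = 0.09511685
Eclipse duration = 0.09511685 * 528.0612 = 50.2275 min

50.2275 minutes


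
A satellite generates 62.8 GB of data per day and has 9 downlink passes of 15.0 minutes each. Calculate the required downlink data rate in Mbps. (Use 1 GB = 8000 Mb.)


total contact time = 9 * 15.0 * 60 = 8100.0000 s
data = 62.8 GB = 502400.0000 Mb
rate = 502400.0000 / 8100.0000 = 62.0247 Mbps

62.0247 Mbps


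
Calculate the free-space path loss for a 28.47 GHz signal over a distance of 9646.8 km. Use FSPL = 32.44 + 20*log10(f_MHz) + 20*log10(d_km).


f = 28.47 GHz = 28470.0000 MHz
d = 9646.8 km
FSPL = 32.44 + 20*log10(28470.0000) + 20*log10(9646.8)
FSPL = 32.44 + 89.0877 + 79.6877
FSPL = 201.2154 dB

201.2154 dB


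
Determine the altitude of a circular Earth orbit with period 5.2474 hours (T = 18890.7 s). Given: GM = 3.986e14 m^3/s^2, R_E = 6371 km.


T = 18890.7 s
r = (mu*T^2/(4*pi^2))^(1/3) = (3.986e14 * 18890.7^2 / (4*pi^2))^(1/3)
r = 1.5330555e+07 m = 15330.5553 km
alt = r - R_E = 15330.5553 - 6371 = 8959.5553 km

8959.5553 km


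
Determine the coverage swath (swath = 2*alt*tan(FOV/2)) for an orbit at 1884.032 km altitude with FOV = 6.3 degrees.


FOV = 6.3 deg = 0.1099557 rad
swath = 2 * alt * tan(FOV/2) = 2 * 1884.032 * tan(0.05497787)
swath = 2 * 1884.032 * 0.05503333
swath = 207.3691 km

207.3691 km


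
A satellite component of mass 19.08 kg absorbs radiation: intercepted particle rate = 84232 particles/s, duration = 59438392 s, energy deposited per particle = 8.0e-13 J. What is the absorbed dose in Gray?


Total energy deposited = rate * time * E_per
  = 84232 * 59438392 * 8.0e-13 = 4.0053 J
Dose = E_total / mass = 4.0053 / 19.08
Dose = 0.2099209 Gy

0.2099 Gy


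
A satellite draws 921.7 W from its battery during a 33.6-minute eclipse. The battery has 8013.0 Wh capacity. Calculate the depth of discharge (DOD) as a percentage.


E_used = P * t / 60 = 921.7 * 33.6 / 60 = 516.1520 Wh
DOD = E_used / E_total * 100 = 516.1520 / 8013.0 * 100
DOD = 6.4414 %

6.4414 %


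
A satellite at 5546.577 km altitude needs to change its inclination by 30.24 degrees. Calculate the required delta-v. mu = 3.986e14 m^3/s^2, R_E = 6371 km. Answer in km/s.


r = 11917.5770 km = 1.1917577e+07 m
V = sqrt(mu/r) = 5783.2859 m/s
di = 30.24 deg = 0.5277876 rad
dV = 2*V*sin(di/2) = 2*5783.2859*sin(0.2638938)
dV = 3017.0420 m/s = 3.0170 km/s

3.0170 km/s
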